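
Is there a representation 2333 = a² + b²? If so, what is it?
22² + 43² (a=22, b=43)

Factorization: 2333 = 2333
By Fermat: n is sum of two squares iff every prime p ≡ 3 (mod 4) appears to even power.
All primes ≡ 3 (mod 4) appear to even power.
Search a = 0, 1, 2, … for 2333 - a² a perfect square: first hit at a = 22: 2333 - 484 = 1849 = 43².
2333 = 22² + 43² = 484 + 1849 ✓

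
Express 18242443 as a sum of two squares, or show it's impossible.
Not possible

Factorization: 18242443 = 37 × 79^3
By Fermat: n is sum of two squares iff every prime p ≡ 3 (mod 4) appears to even power.
Prime(s) ≡ 3 (mod 4) with odd exponent: [(79, 3)]
Therefore 18242443 cannot be expressed as a² + b².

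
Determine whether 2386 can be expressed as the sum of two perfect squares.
19² + 45² (a=19, b=45)

Factorization: 2386 = 2 × 1193
By Fermat: n is sum of two squares iff every prime p ≡ 3 (mod 4) appears to even power.
All primes ≡ 3 (mod 4) appear to even power.
Search a = 0, 1, 2, … for 2386 - a² a perfect square: first hit at a = 19: 2386 - 361 = 2025 = 45².
2386 = 19² + 45² = 361 + 2025 ✓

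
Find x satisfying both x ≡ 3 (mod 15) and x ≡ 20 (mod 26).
228

Using Chinese Remainder Theorem:
M = 15 × 26 = 390
M1 = 26, M2 = 15
y1 = 26^(-1) mod 15 = 11
y2 = 15^(-1) mod 26 = 7
x = (3×26×11 + 20×15×7) mod 390 = 228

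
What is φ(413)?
348

413 = 7 × 59
φ(n) = n × ∏(1 - 1/p) for each prime p dividing n
φ(413) = 413 × (1 - 1/7) × (1 - 1/59) = 348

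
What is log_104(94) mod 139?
123

Baby-step giant-step with step n = ⌈√139⌉ = 12.
Baby steps 104^j mod 139 (j:value) for j=0..11: 0:1, 1:104, 2:113, 3:76, 4:120, 5:109, 6:77, 7:85, 8:83, 9:14, 10:66, 11:53.
Giant-step multiplier: 104^(-12) ≡ 104^(138-12) = 104^126 ≡ 55 (mod 139).
Giant steps γ_i = 94·55^i mod 139: γ_0=94, γ_1=27, γ_2=95, γ_3=82, γ_4=62, γ_5=74, γ_6=39, γ_7=60, γ_8=103, γ_9=105, γ_10=76 (in table at j=3).
x = i·n + j = 10·12 + 3 = 123.
Check: 104^123 ≡ 94 (mod 139).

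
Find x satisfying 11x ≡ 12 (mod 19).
x ≡ 8 (mod 19)

gcd(11, 19) = 1, which divides 12, so solutions exist.
Find 11^(-1) mod 19 by the extended Euclidean algorithm:
19 = 1 × 11 + 8  ⟹  8 = (1)·19 + (-1)·11
11 = 1 × 8 + 3  ⟹  3 = (-1)·19 + (2)·11
8 = 2 × 3 + 2  ⟹  2 = (3)·19 + (-5)·11
3 = 1 × 2 + 1  ⟹  1 = (-4)·19 + (7)·11
So (7)·11 ≡ 1 (mod 19), i.e. 11^(-1) ≡ 7 (mod 19).
x ≡ 7 × 12 = 84 ≡ 8 (mod 19).
Check: 11 × 8 = 88 ≡ 12 (mod 19).
Unique solution: x ≡ 8 (mod 19)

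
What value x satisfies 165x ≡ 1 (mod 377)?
16

gcd(165, 377) = 1, so the inverse exists.
Extended Euclidean algorithm on (377, 165):
377 = 2 × 165 + 47  ⟹  47 = (1)·377 + (-2)·165
165 = 3 × 47 + 24  ⟹  24 = (-3)·377 + (7)·165
47 = 1 × 24 + 23  ⟹  23 = (4)·377 + (-9)·165
24 = 1 × 23 + 1  ⟹  1 = (-7)·377 + (16)·165
So (16)·165 ≡ 1 (mod 377), i.e. 165^(-1) ≡ 16 (mod 377).
Check: 165 × 16 = 2640 ≡ 1 (mod 377)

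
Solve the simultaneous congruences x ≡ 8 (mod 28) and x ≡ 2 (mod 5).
92

Using Chinese Remainder Theorem:
M = 28 × 5 = 140
M1 = 5, M2 = 28
y1 = 5^(-1) mod 28 = 17
y2 = 28^(-1) mod 5 = 2
x = (8×5×17 + 2×28×2) mod 140 = 92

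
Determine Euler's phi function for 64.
32

64 = 2^6
φ(n) = n × ∏(1 - 1/p) for each prime p dividing n
φ(64) = 64 × (1 - 1/2) = 32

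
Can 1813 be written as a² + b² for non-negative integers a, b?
7² + 42² (a=7, b=42)

Factorization: 1813 = 7^2 × 37
By Fermat: n is sum of two squares iff every prime p ≡ 3 (mod 4) appears to even power.
All primes ≡ 3 (mod 4) appear to even power.
Search a = 0, 1, 2, … for 1813 - a² a perfect square: first hit at a = 7: 1813 - 49 = 1764 = 42².
1813 = 7² + 42² = 49 + 1764 ✓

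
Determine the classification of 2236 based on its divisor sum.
deficient

Proper divisors of 2236: sum = 1 + 2 + 4 + 13 + 26 + 43 + 52 + 86 + 172 + 559 + 1118 = 2076
Since 2076 < 2236, 2236 is deficient.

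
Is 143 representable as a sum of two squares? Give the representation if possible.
Not possible

Factorization: 143 = 11 × 13
By Fermat: n is sum of two squares iff every prime p ≡ 3 (mod 4) appears to even power.
Prime(s) ≡ 3 (mod 4) with odd exponent: [(11, 1)]
Therefore 143 cannot be expressed as a² + b².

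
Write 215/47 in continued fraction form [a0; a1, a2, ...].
[4; 1, 1, 2, 1, 6]

Euclidean algorithm steps:
215 = 4 × 47 + 27
47 = 1 × 27 + 20
27 = 1 × 20 + 7
20 = 2 × 7 + 6
7 = 1 × 6 + 1
6 = 6 × 1 + 0
Continued fraction: [4; 1, 1, 2, 1, 6]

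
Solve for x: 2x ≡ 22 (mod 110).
x ≡ 11 (mod 55)

gcd(2, 110) = 2, which divides 22, so solutions exist.
Divide through by 2: x ≡ 11 (mod 55).
The coefficient of x is now 1, so x ≡ 11 (mod 55).
Check: 2 × 11 = 22 ≡ 22 (mod 110).
x ≡ 11 (mod 55), giving 2 solutions mod 110.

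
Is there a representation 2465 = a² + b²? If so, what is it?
8² + 49² (a=8, b=49)

Factorization: 2465 = 5 × 17 × 29
By Fermat: n is sum of two squares iff every prime p ≡ 3 (mod 4) appears to even power.
All primes ≡ 3 (mod 4) appear to even power.
Search a = 0, 1, 2, … for 2465 - a² a perfect square: first hit at a = 8: 2465 - 64 = 2401 = 49².
2465 = 8² + 49² = 64 + 2401 ✓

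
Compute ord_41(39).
20

41 is prime, so ord(39) divides φ(41) = 40.
Divisors of 40: 1, 2, 4, 5, 8, 10, 20, 40.
Repeated squaring: 39^1 ≡ 39, 39^2 ≡ 4, 39^4 ≡ 16, 39^8 ≡ 10, 39^16 ≡ 18, 39^32 ≡ 37 (mod 41).
Test 39^d mod 41 for each divisor d in increasing order:
39^1 ≡ 39
39^2 ≡ 4
39^4 ≡ 16
39^5 = 39^4·39^1 ≡ 9
39^8 ≡ 10
39^10 = 39^8·39^2 ≡ 40
39^20 = 39^16·39^4 ≡ 1  ← first divisor giving 1
The order is 20.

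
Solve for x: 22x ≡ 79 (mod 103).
x ≡ 27 (mod 103)

gcd(22, 103) = 1, which divides 79, so solutions exist.
Find 22^(-1) mod 103 by the extended Euclidean algorithm:
103 = 4 × 22 + 15  ⟹  15 = (1)·103 + (-4)·22
22 = 1 × 15 + 7  ⟹  7 = (-1)·103 + (5)·22
15 = 2 × 7 + 1  ⟹  1 = (3)·103 + (-14)·22
So (-14)·22 ≡ 1 (mod 103), i.e. 22^(-1) ≡ -14 ≡ 89 (mod 103).
x ≡ 89 × 79 = 7031 ≡ 27 (mod 103).
Check: 22 × 27 = 594 ≡ 79 (mod 103).
Unique solution: x ≡ 27 (mod 103)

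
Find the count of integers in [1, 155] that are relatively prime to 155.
120

155 = 5 × 31
φ(n) = n × ∏(1 - 1/p) for each prime p dividing n
φ(155) = 155 × (1 - 1/5) × (1 - 1/31) = 120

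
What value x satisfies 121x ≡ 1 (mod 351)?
322

gcd(121, 351) = 1, so the inverse exists.
Extended Euclidean algorithm on (351, 121):
351 = 2 × 121 + 109  ⟹  109 = (1)·351 + (-2)·121
121 = 1 × 109 + 12  ⟹  12 = (-1)·351 + (3)·121
109 = 9 × 12 + 1  ⟹  1 = (10)·351 + (-29)·121
So (-29)·121 ≡ 1 (mod 351), i.e. 121^(-1) ≡ -29 ≡ 322 (mod 351).
Check: 121 × 322 = 38962 ≡ 1 (mod 351)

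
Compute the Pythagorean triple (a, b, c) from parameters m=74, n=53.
(2667, 7844, 8285)

Euclid's formula: a = m² - n², b = 2mn, c = m² + n²
m = 74, n = 53
a = 74² - 53² = 5476 - 2809 = 2667
b = 2 × 74 × 53 = 7844
c = 74² + 53² = 5476 + 2809 = 8285
Verification: 2667² + 7844² = 7112889 + 61528336 = 68641225 = 8285² ✓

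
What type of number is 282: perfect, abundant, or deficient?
abundant

Proper divisors of 282: sum = 1 + 2 + 3 + 6 + 47 + 94 + 141 = 294
Since 294 > 282, 282 is abundant.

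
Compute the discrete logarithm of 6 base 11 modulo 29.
26

Baby-step giant-step with step n = ⌈√29⌉ = 6.
Baby steps 11^j mod 29 (j:value) for j=0..5: 0:1, 1:11, 2:5, 3:26, 4:25, 5:14.
Giant-step multiplier: 11^(-6) ≡ 11^(28-6) = 11^22 ≡ 13 (mod 29).
Giant steps γ_i = 6·13^i mod 29: γ_0=6, γ_1=20, γ_2=28, γ_3=16, γ_4=5 (in table at j=2).
x = i·n + j = 4·6 + 2 = 26.
Check: 11^26 ≡ 6 (mod 29).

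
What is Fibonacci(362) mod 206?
139

Matrix identity: Q^n = [[F_(n+1), F_n], [F_n, F_(n-1)]] with Q = [[1,1],[1,0]].
n = 362 = 101101010₂. Square-and-multiply, entries mod 206:
Q^1 = [[1,1],[1,0]]
Q^2 = (Q^1)² = [[2,1],[1,1]]
Q^5 = (Q^2)²·Q = [[8,5],[5,3]]
Q^11 = (Q^5)²·Q = [[144,89],[89,55]]
Q^22 = (Q^11)² = [[23,201],[201,28]]
Q^45 = (Q^22)²·Q = [[93,142],[142,157]]
Q^90 = (Q^45)² = [[179,68],[68,111]]
Q^181 = (Q^90)²·Q = [[147,203],[203,150]]
Q^362 = (Q^181)² = [[194,139],[139,55]]
F_362 mod 206 = Q^362[0][1] = 139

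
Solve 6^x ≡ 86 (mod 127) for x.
71

Baby-step giant-step with step n = ⌈√127⌉ = 12.
Baby steps 6^j mod 127 (j:value) for j=0..11: 0:1, 1:6, 2:36, 3:89, 4:26, 5:29, 6:47, 7:28, 8:41, 9:119, 10:79, 11:93.
Giant-step multiplier: 6^(-12) ≡ 6^(126-12) = 6^114 ≡ 94 (mod 127).
Giant steps γ_i = 86·94^i mod 127: γ_0=86, γ_1=83, γ_2=55, γ_3=90, γ_4=78, γ_5=93 (in table at j=11).
x = i·n + j = 5·12 + 11 = 71.
Check: 6^71 ≡ 86 (mod 127).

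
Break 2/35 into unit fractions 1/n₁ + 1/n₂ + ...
1/18 + 1/630

Greedy algorithm:
2/35: ceiling(35/2) = 18, use 1/18
1/630: ceiling(630/1) = 630, use 1/630
Result: 2/35 = 1/18 + 1/630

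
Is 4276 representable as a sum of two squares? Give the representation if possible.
26² + 60² (a=26, b=60)

Factorization: 4276 = 2^2 × 1069
By Fermat: n is sum of two squares iff every prime p ≡ 3 (mod 4) appears to even power.
All primes ≡ 3 (mod 4) appear to even power.
Search a = 0, 1, 2, … for 4276 - a² a perfect square: first hit at a = 26: 4276 - 676 = 3600 = 60².
4276 = 26² + 60² = 676 + 3600 ✓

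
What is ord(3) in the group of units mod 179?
89

179 is prime, so ord(3) divides φ(179) = 178.
Divisors of 178: 1, 2, 89, 178.
Repeated squaring: 3^1 ≡ 3, 3^2 ≡ 9, 3^4 ≡ 81, 3^8 ≡ 117, 3^16 ≡ 85, 3^32 ≡ 65, 3^64 ≡ 108, 3^128 ≡ 29 (mod 179).
Test 3^d mod 179 for each divisor d in increasing order:
3^1 ≡ 3
3^2 ≡ 9
3^89 = 3^64·3^16·3^8·3^1 ≡ 1  ← first divisor giving 1
The order is 89.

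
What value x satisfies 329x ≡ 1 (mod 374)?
241

gcd(329, 374) = 1, so the inverse exists.
Extended Euclidean algorithm on (374, 329):
374 = 1 × 329 + 45  ⟹  45 = (1)·374 + (-1)·329
329 = 7 × 45 + 14  ⟹  14 = (-7)·374 + (8)·329
45 = 3 × 14 + 3  ⟹  3 = (22)·374 + (-25)·329
14 = 4 × 3 + 2  ⟹  2 = (-95)·374 + (108)·329
3 = 1 × 2 + 1  ⟹  1 = (117)·374 + (-133)·329
So (-133)·329 ≡ 1 (mod 374), i.e. 329^(-1) ≡ -133 ≡ 241 (mod 374).
Check: 329 × 241 = 79289 ≡ 1 (mod 374)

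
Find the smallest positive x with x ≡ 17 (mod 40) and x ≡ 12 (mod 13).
337

Using Chinese Remainder Theorem:
M = 40 × 13 = 520
M1 = 13, M2 = 40
y1 = 13^(-1) mod 40 = 37
y2 = 40^(-1) mod 13 = 1
x = (17×13×37 + 12×40×1) mod 520 = 337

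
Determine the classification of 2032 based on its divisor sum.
deficient

Proper divisors of 2032: sum = 1 + 2 + 4 + 8 + 16 + 127 + 254 + 508 + 1016 = 1936
Since 1936 < 2032, 2032 is deficient.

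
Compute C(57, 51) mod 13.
0

Using Lucas' theorem:
Write n=57 and k=51 in base 13:
n in base 13: [4, 5]
k in base 13: [3, 12]
C(57,51) mod 13 = ∏ C(n_i, k_i) mod 13
Digit binomials (mod 13): C(4,3) = 4; C(5,12) = 0 (k_i > n_i)
Product: 4 × 0 = 0 ≡ 0 (mod 13)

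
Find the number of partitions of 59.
831820

p(n) counts ways to write n as a sum of positive integers (order ignored).
Euler's pentagonal recurrence: p(k) = p(k-1) + p(k-2) - p(k-5) - p(k-7) + p(k-12) + p(k-15) - ... (offsets j(3j∓1)/2, signs ++--, p(0)=1, p(<0)=0).
DP table for k = 0..58: p(0)=1, p(1)=1, p(2)=2, p(3)=3, p(4)=5, p(5)=7, p(6)=11, p(7)=15, p(8)=22, p(9)=30, p(10)=42, p(11)=56, p(12)=77, p(13)=101, p(14)=135, p(15)=176, p(16)=231, p(17)=297, p(18)=385, p(19)=490, p(20)=627, p(21)=792, p(22)=1002, p(23)=1255, p(24)=1575, p(25)=1958, p(26)=2436, p(27)=3010, p(28)=3718, p(29)=4565, p(30)=5604, p(31)=6842, p(32)=8349, p(33)=10143, p(34)=12310, p(35)=14883, p(36)=17977, p(37)=21637, p(38)=26015, p(39)=31185, p(40)=37338, p(41)=44583, p(42)=53174, p(43)=63261, p(44)=75175, p(45)=89134, p(46)=105558, p(47)=124754, p(48)=147273, p(49)=173525, p(50)=204226, p(51)=239943, p(52)=281589, p(53)=329931, p(54)=386155, p(55)=451276, p(56)=526823, p(57)=614154, p(58)=715220.
Final step: p(59) = p(58) + p(57) - p(54) - p(52) + p(47) + p(44) - p(37) - p(33) + p(24) + p(19) - p(8) - p(2)
= 715220 + 614154 - 386155 - 281589 + 124754 + 75175 - 21637 - 10143 + 1575 + 490 - 22 - 2
= 831820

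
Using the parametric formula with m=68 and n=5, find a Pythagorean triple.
(4599, 680, 4649)

Euclid's formula: a = m² - n², b = 2mn, c = m² + n²
m = 68, n = 5
a = 68² - 5² = 4624 - 25 = 4599
b = 2 × 68 × 5 = 680
c = 68² + 5² = 4624 + 25 = 4649
Verification: 4599² + 680² = 21150801 + 462400 = 21613201 = 4649² ✓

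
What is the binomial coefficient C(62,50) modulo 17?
0

Using Lucas' theorem:
Write n=62 and k=50 in base 17:
n in base 17: [3, 11]
k in base 17: [2, 16]
C(62,50) mod 17 = ∏ C(n_i, k_i) mod 17
Digit binomials (mod 17): C(3,2) = 3; C(11,16) = 0 (k_i > n_i)
Product: 3 × 0 = 0 ≡ 0 (mod 17)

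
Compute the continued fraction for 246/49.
[5; 49]

Euclidean algorithm steps:
246 = 5 × 49 + 1
49 = 49 × 1 + 0
Continued fraction: [5; 49]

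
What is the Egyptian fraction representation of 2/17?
1/9 + 1/153

Greedy algorithm:
2/17: ceiling(17/2) = 9, use 1/9
1/153: ceiling(153/1) = 153, use 1/153
Result: 2/17 = 1/9 + 1/153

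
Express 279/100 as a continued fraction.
[2; 1, 3, 1, 3, 5]

Euclidean algorithm steps:
279 = 2 × 100 + 79
100 = 1 × 79 + 21
79 = 3 × 21 + 16
21 = 1 × 16 + 5
16 = 3 × 5 + 1
5 = 5 × 1 + 0
Continued fraction: [2; 1, 3, 1, 3, 5]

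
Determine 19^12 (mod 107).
89

Repeated squaring. Binary of 12 = 1100.
19^1 ≡ 19 (mod 107); 19^2 ≡ 40 (mod 107); 19^4 ≡ 102 (mod 107); 19^8 ≡ 25 (mod 107)
19^12 = 19^4 × 19^8 ≡ 89 (mod 107)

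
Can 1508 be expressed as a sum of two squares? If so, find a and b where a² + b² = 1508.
8² + 38² (a=8, b=38)

Factorization: 1508 = 2^2 × 13 × 29
By Fermat: n is sum of two squares iff every prime p ≡ 3 (mod 4) appears to even power.
All primes ≡ 3 (mod 4) appear to even power.
Search a = 0, 1, 2, … for 1508 - a² a perfect square: first hit at a = 8: 1508 - 64 = 1444 = 38².
1508 = 8² + 38² = 64 + 1444 ✓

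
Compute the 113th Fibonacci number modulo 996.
205

Matrix identity: Q^n = [[F_(n+1), F_n], [F_n, F_(n-1)]] with Q = [[1,1],[1,0]].
n = 113 = 1110001₂. Square-and-multiply, entries mod 996:
Q^1 = [[1,1],[1,0]]
Q^3 = (Q^1)²·Q = [[3,2],[2,1]]
Q^7 = (Q^3)²·Q = [[21,13],[13,8]]
Q^14 = (Q^7)² = [[610,377],[377,233]]
Q^28 = (Q^14)² = [[293,87],[87,206]]
Q^56 = (Q^28)² = [[790,585],[585,205]]
Q^113 = (Q^56)²·Q = [[616,205],[205,411]]
F_113 mod 996 = Q^113[0][1] = 205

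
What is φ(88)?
40

88 = 2^3 × 11
φ(n) = n × ∏(1 - 1/p) for each prime p dividing n
φ(88) = 88 × (1 - 1/2) × (1 - 1/11) = 40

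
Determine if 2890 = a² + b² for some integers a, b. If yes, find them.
9² + 53² (a=9, b=53)

Factorization: 2890 = 2 × 5 × 17^2
By Fermat: n is sum of two squares iff every prime p ≡ 3 (mod 4) appears to even power.
All primes ≡ 3 (mod 4) appear to even power.
Search a = 0, 1, 2, … for 2890 - a² a perfect square: first hit at a = 9: 2890 - 81 = 2809 = 53².
2890 = 9² + 53² = 81 + 2809 ✓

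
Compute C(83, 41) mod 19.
1

Using Lucas' theorem:
Write n=83 and k=41 in base 19:
n in base 19: [4, 7]
k in base 19: [2, 3]
C(83,41) mod 19 = ∏ C(n_i, k_i) mod 19
Digit binomials (mod 19): C(4,2) = 6; C(7,3) = 35 ≡ 16
Product: 6 × 16 = 96 ≡ 1 (mod 19)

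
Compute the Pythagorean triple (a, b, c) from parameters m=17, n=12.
(145, 408, 433)

Euclid's formula: a = m² - n², b = 2mn, c = m² + n²
m = 17, n = 12
a = 17² - 12² = 289 - 144 = 145
b = 2 × 17 × 12 = 408
c = 17² + 12² = 289 + 144 = 433
Verification: 145² + 408² = 21025 + 166464 = 187489 = 433² ✓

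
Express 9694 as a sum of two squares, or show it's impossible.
Not possible

Factorization: 9694 = 2 × 37 × 131
By Fermat: n is sum of two squares iff every prime p ≡ 3 (mod 4) appears to even power.
Prime(s) ≡ 3 (mod 4) with odd exponent: [(131, 1)]
Therefore 9694 cannot be expressed as a² + b².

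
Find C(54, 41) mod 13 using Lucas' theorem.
4

Using Lucas' theorem:
Write n=54 and k=41 in base 13:
n in base 13: [4, 2]
k in base 13: [3, 2]
C(54,41) mod 13 = ∏ C(n_i, k_i) mod 13
Digit binomials (mod 13): C(4,3) = 4; C(2,2) = 1
Product: 4 × 1 = 4 ≡ 4 (mod 13)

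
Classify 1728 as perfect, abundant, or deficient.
abundant

Proper divisors of 1728: sum = 1 + 2 + 3 + 4 + 6 + 8 + 9 + 12 + ... + 288 + 432 + 576 + 864 (27 divisors) = 3352
Since 3352 > 1728, 1728 is abundant.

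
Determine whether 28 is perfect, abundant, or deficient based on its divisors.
perfect

Proper divisors of 28: sum = 1 + 2 + 4 + 7 + 14 = 28
Since 28 = 28, 28 is perfect.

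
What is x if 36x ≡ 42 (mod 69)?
x ≡ 5 (mod 23)

gcd(36, 69) = 3, which divides 42, so solutions exist.
Divide through by 3: 12x ≡ 14 (mod 23).
Find 12^(-1) mod 23 by the extended Euclidean algorithm:
23 = 1 × 12 + 11  ⟹  11 = (1)·23 + (-1)·12
12 = 1 × 11 + 1  ⟹  1 = (-1)·23 + (2)·12
So (2)·12 ≡ 1 (mod 23), i.e. 12^(-1) ≡ 2 (mod 23).
x ≡ 2 × 14 = 28 ≡ 5 (mod 23).
Check: 36 × 5 = 180 ≡ 42 (mod 69).
x ≡ 5 (mod 23), giving 3 solutions mod 69.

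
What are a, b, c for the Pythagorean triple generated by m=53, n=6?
(2773, 636, 2845)

Euclid's formula: a = m² - n², b = 2mn, c = m² + n²
m = 53, n = 6
a = 53² - 6² = 2809 - 36 = 2773
b = 2 × 53 × 6 = 636
c = 53² + 6² = 2809 + 36 = 2845
Verification: 2773² + 636² = 7689529 + 404496 = 8094025 = 2845² ✓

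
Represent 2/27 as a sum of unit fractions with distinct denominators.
1/14 + 1/378

Greedy algorithm:
2/27: ceiling(27/2) = 14, use 1/14
1/378: ceiling(378/1) = 378, use 1/378
Result: 2/27 = 1/14 + 1/378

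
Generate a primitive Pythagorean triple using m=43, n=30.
(949, 2580, 2749)

Euclid's formula: a = m² - n², b = 2mn, c = m² + n²
m = 43, n = 30
a = 43² - 30² = 1849 - 900 = 949
b = 2 × 43 × 30 = 2580
c = 43² + 30² = 1849 + 900 = 2749
Verification: 949² + 2580² = 900601 + 6656400 = 7557001 = 2749² ✓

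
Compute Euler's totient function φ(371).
312

371 = 7 × 53
φ(n) = n × ∏(1 - 1/p) for each prime p dividing n
φ(371) = 371 × (1 - 1/7) × (1 - 1/53) = 312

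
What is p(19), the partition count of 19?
490

p(n) counts ways to write n as a sum of positive integers (order ignored).
Euler's pentagonal recurrence: p(k) = p(k-1) + p(k-2) - p(k-5) - p(k-7) + p(k-12) + p(k-15) - ... (offsets j(3j∓1)/2, signs ++--, p(0)=1, p(<0)=0).
DP table for k = 0..18: p(0)=1, p(1)=1, p(2)=2, p(3)=3, p(4)=5, p(5)=7, p(6)=11, p(7)=15, p(8)=22, p(9)=30, p(10)=42, p(11)=56, p(12)=77, p(13)=101, p(14)=135, p(15)=176, p(16)=231, p(17)=297, p(18)=385.
Final step: p(19) = p(18) + p(17) - p(14) - p(12) + p(7) + p(4)
= 385 + 297 - 135 - 77 + 15 + 5
= 490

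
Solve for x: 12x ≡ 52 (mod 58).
x ≡ 14 (mod 29)

gcd(12, 58) = 2, which divides 52, so solutions exist.
Divide through by 2: 6x ≡ 26 (mod 29).
Find 6^(-1) mod 29 by the extended Euclidean algorithm:
29 = 4 × 6 + 5  ⟹  5 = (1)·29 + (-4)·6
6 = 1 × 5 + 1  ⟹  1 = (-1)·29 + (5)·6
So (5)·6 ≡ 1 (mod 29), i.e. 6^(-1) ≡ 5 (mod 29).
x ≡ 5 × 26 = 130 ≡ 14 (mod 29).
Check: 12 × 14 = 168 ≡ 52 (mod 58).
x ≡ 14 (mod 29), giving 2 solutions mod 58.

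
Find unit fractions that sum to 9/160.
1/18 + 1/1440

Greedy algorithm:
9/160: ceiling(160/9) = 18, use 1/18
1/1440: ceiling(1440/1) = 1440, use 1/1440
Result: 9/160 = 1/18 + 1/1440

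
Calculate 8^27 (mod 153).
53

Repeated squaring. Binary of 27 = 11011.
8^1 ≡ 8 (mod 153); 8^2 ≡ 64 (mod 153); 8^4 ≡ 118 (mod 153); 8^8 ≡ 1 (mod 153); 8^16 ≡ 1 (mod 153)
8^27 = 8^1 × 8^2 × 8^8 × 8^16 ≡ 53 (mod 153)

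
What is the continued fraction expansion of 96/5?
[19; 5]

Euclidean algorithm steps:
96 = 19 × 5 + 1
5 = 5 × 1 + 0
Continued fraction: [19; 5]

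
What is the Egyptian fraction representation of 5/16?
1/4 + 1/16

Greedy algorithm:
5/16: ceiling(16/5) = 4, use 1/4
1/16: ceiling(16/1) = 16, use 1/16
Result: 5/16 = 1/4 + 1/16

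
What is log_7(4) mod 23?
6

Baby-step giant-step with step n = ⌈√23⌉ = 5.
Baby steps 7^j mod 23 (j:value) for j=0..4: 0:1, 1:7, 2:3, 3:21, 4:9.
Giant-step multiplier: 7^(-5) ≡ 7^(22-5) = 7^17 ≡ 19 (mod 23).
Giant steps γ_i = 4·19^i mod 23: γ_0=4, γ_1=7 (in table at j=1).
x = i·n + j = 1·5 + 1 = 6.
Check: 7^6 ≡ 4 (mod 23).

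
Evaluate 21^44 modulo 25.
6

Repeated squaring. Binary of 44 = 101100.
21^1 ≡ 21 (mod 25); 21^2 ≡ 16 (mod 25); 21^4 ≡ 6 (mod 25); 21^8 ≡ 11 (mod 25); 21^16 ≡ 21 (mod 25); 21^32 ≡ 16 (mod 25)
21^44 = 21^4 × 21^8 × 21^32 ≡ 6 (mod 25)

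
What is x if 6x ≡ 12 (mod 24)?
x ≡ 2 (mod 4)

gcd(6, 24) = 6, which divides 12, so solutions exist.
Divide through by 6: x ≡ 2 (mod 4).
The coefficient of x is now 1, so x ≡ 2 (mod 4).
Check: 6 × 2 = 12 ≡ 12 (mod 24).
x ≡ 2 (mod 4), giving 6 solutions mod 24.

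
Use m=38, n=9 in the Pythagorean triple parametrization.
(1363, 684, 1525)

Euclid's formula: a = m² - n², b = 2mn, c = m² + n²
m = 38, n = 9
a = 38² - 9² = 1444 - 81 = 1363
b = 2 × 38 × 9 = 684
c = 38² + 9² = 1444 + 81 = 1525
Verification: 1363² + 684² = 1857769 + 467856 = 2325625 = 1525² ✓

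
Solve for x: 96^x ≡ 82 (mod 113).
66

Baby-step giant-step with step n = ⌈√113⌉ = 11.
Baby steps 96^j mod 113 (j:value) for j=0..10: 0:1, 1:96, 2:63, 3:59, 4:14, 5:101, 6:91, 7:35, 8:83, 9:58, 10:31.
Giant-step multiplier: 96^(-11) ≡ 96^(112-11) = 96^101 ≡ 3 (mod 113).
Giant steps γ_i = 82·3^i mod 113: γ_0=82, γ_1=20, γ_2=60, γ_3=67, γ_4=88, γ_5=38, γ_6=1 (in table at j=0).
x = i·n + j = 6·11 + 0 = 66.
Check: 96^66 ≡ 82 (mod 113).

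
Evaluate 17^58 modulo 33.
4

Repeated squaring. Binary of 58 = 111010.
17^1 ≡ 17 (mod 33); 17^2 ≡ 25 (mod 33); 17^4 ≡ 31 (mod 33); 17^8 ≡ 4 (mod 33); 17^16 ≡ 16 (mod 33); 17^32 ≡ 25 (mod 33)
17^58 = 17^2 × 17^8 × 17^16 × 17^32 ≡ 4 (mod 33)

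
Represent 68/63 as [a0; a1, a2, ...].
[1; 12, 1, 1, 2]

Euclidean algorithm steps:
68 = 1 × 63 + 5
63 = 12 × 5 + 3
5 = 1 × 3 + 2
3 = 1 × 2 + 1
2 = 2 × 1 + 0
Continued fraction: [1; 12, 1, 1, 2]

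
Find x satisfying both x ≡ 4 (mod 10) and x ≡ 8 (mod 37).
304

Using Chinese Remainder Theorem:
M = 10 × 37 = 370
M1 = 37, M2 = 10
y1 = 37^(-1) mod 10 = 3
y2 = 10^(-1) mod 37 = 26
x = (4×37×3 + 8×10×26) mod 370 = 304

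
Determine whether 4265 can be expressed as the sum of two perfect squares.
13² + 64² (a=13, b=64)

Factorization: 4265 = 5 × 853
By Fermat: n is sum of two squares iff every prime p ≡ 3 (mod 4) appears to even power.
All primes ≡ 3 (mod 4) appear to even power.
Search a = 0, 1, 2, … for 4265 - a² a perfect square: first hit at a = 13: 4265 - 169 = 4096 = 64².
4265 = 13² + 64² = 169 + 4096 ✓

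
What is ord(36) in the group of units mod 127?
63

127 is prime, so ord(36) divides φ(127) = 126.
Divisors of 126: 1, 2, 3, 6, 7, 9, 14, 18, 21, 42, 63, 126.
Repeated squaring: 36^1 ≡ 36, 36^2 ≡ 26, 36^4 ≡ 41, 36^8 ≡ 30, 36^16 ≡ 11, 36^32 ≡ 121, 36^64 ≡ 36 (mod 127).
Test 36^d mod 127 for each divisor d in increasing order:
36^1 ≡ 36
36^2 ≡ 26
36^3 = 36^2·36^1 ≡ 47
36^6 = 36^4·36^2 ≡ 50
36^7 = 36^4·36^2·36^1 ≡ 22
36^9 = 36^8·36^1 ≡ 64
36^14 = 36^8·36^4·36^2 ≡ 103
36^18 = 36^16·36^2 ≡ 32
36^21 = 36^16·36^4·36^1 ≡ 107
36^42 = 36^32·36^8·36^2 ≡ 19
36^63 = 36^32·36^16·36^8·36^4·36^2·36^1 ≡ 1  ← first divisor giving 1
The order is 63.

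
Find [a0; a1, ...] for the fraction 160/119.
[1; 2, 1, 9, 4]

Euclidean algorithm steps:
160 = 1 × 119 + 41
119 = 2 × 41 + 37
41 = 1 × 37 + 4
37 = 9 × 4 + 1
4 = 4 × 1 + 0
Continued fraction: [1; 2, 1, 9, 4]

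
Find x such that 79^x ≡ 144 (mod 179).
20

Baby-step giant-step with step n = ⌈√179⌉ = 14.
Baby steps 79^j mod 179 (j:value) for j=0..13: 0:1, 1:79, 2:155, 3:73, 4:39, 5:38, 6:138, 7:162, 8:89, 9:50, 10:12, 11:53, 12:70, 13:160.
Giant-step multiplier: 79^(-14) ≡ 79^(178-14) = 79^164 ≡ 83 (mod 179).
Giant steps γ_i = 144·83^i mod 179: γ_0=144, γ_1=138 (in table at j=6).
x = i·n + j = 1·14 + 6 = 20.
Check: 79^20 ≡ 144 (mod 179).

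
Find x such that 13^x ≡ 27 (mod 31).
3

Baby-step giant-step with step n = ⌈√31⌉ = 6.
Baby steps 13^j mod 31 (j:value) for j=0..5: 0:1, 1:13, 2:14, 3:27, 4:10, 5:6.
h = 27 is already in the table at j=3, so x = 3.
Check: 13^3 ≡ 27 (mod 31).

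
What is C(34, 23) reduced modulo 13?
0

Using Lucas' theorem:
Write n=34 and k=23 in base 13:
n in base 13: [2, 8]
k in base 13: [1, 10]
C(34,23) mod 13 = ∏ C(n_i, k_i) mod 13
Digit binomials (mod 13): C(2,1) = 2; C(8,10) = 0 (k_i > n_i)
Product: 2 × 0 = 0 ≡ 0 (mod 13)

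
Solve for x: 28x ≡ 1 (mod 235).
42

gcd(28, 235) = 1, so the inverse exists.
Extended Euclidean algorithm on (235, 28):
235 = 8 × 28 + 11  ⟹  11 = (1)·235 + (-8)·28
28 = 2 × 11 + 6  ⟹  6 = (-2)·235 + (17)·28
11 = 1 × 6 + 5  ⟹  5 = (3)·235 + (-25)·28
6 = 1 × 5 + 1  ⟹  1 = (-5)·235 + (42)·28
So (42)·28 ≡ 1 (mod 235), i.e. 28^(-1) ≡ 42 (mod 235).
Check: 28 × 42 = 1176 ≡ 1 (mod 235)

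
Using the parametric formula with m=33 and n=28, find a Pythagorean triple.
(305, 1848, 1873)

Euclid's formula: a = m² - n², b = 2mn, c = m² + n²
m = 33, n = 28
a = 33² - 28² = 1089 - 784 = 305
b = 2 × 33 × 28 = 1848
c = 33² + 28² = 1089 + 784 = 1873
Verification: 305² + 1848² = 93025 + 3415104 = 3508129 = 1873² ✓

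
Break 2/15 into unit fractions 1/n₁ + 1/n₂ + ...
1/8 + 1/120

Greedy algorithm:
2/15: ceiling(15/2) = 8, use 1/8
1/120: ceiling(120/1) = 120, use 1/120
Result: 2/15 = 1/8 + 1/120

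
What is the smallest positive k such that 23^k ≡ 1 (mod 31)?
10

31 is prime, so ord(23) divides φ(31) = 30.
Divisors of 30: 1, 2, 3, 5, 6, 10, 15, 30.
Repeated squaring: 23^1 ≡ 23, 23^2 ≡ 2, 23^4 ≡ 4, 23^8 ≡ 16, 23^16 ≡ 8 (mod 31).
Test 23^d mod 31 for each divisor d in increasing order:
23^1 ≡ 23
23^2 ≡ 2
23^3 = 23^2·23^1 ≡ 15
23^5 = 23^4·23^1 ≡ 30
23^6 = 23^4·23^2 ≡ 8
23^10 = 23^8·23^2 ≡ 1  ← first divisor giving 1
The order is 10.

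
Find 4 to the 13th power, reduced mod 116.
80

Repeated squaring. Binary of 13 = 1101.
4^1 ≡ 4 (mod 116); 4^2 ≡ 16 (mod 116); 4^4 ≡ 24 (mod 116); 4^8 ≡ 112 (mod 116)
4^13 = 4^1 × 4^4 × 4^8 ≡ 80 (mod 116)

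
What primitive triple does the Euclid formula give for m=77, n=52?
(3225, 8008, 8633)

Euclid's formula: a = m² - n², b = 2mn, c = m² + n²
m = 77, n = 52
a = 77² - 52² = 5929 - 2704 = 3225
b = 2 × 77 × 52 = 8008
c = 77² + 52² = 5929 + 2704 = 8633
Verification: 3225² + 8008² = 10400625 + 64128064 = 74528689 = 8633² ✓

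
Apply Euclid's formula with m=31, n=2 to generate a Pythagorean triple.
(957, 124, 965)

Euclid's formula: a = m² - n², b = 2mn, c = m² + n²
m = 31, n = 2
a = 31² - 2² = 961 - 4 = 957
b = 2 × 31 × 2 = 124
c = 31² + 2² = 961 + 4 = 965
Verification: 957² + 124² = 915849 + 15376 = 931225 = 965² ✓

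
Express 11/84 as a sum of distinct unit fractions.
1/8 + 1/168

Greedy algorithm:
11/84: ceiling(84/11) = 8, use 1/8
1/168: ceiling(168/1) = 168, use 1/168
Result: 11/84 = 1/8 + 1/168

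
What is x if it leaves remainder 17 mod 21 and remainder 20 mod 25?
395

Using Chinese Remainder Theorem:
M = 21 × 25 = 525
M1 = 25, M2 = 21
y1 = 25^(-1) mod 21 = 16
y2 = 21^(-1) mod 25 = 6
x = (17×25×16 + 20×21×6) mod 525 = 395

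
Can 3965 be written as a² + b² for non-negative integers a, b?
11² + 62² (a=11, b=62)

Factorization: 3965 = 5 × 13 × 61
By Fermat: n is sum of two squares iff every prime p ≡ 3 (mod 4) appears to even power.
All primes ≡ 3 (mod 4) appear to even power.
Search a = 0, 1, 2, … for 3965 - a² a perfect square: first hit at a = 11: 3965 - 121 = 3844 = 62².
3965 = 11² + 62² = 121 + 3844 ✓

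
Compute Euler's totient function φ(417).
276

417 = 3 × 139
φ(n) = n × ∏(1 - 1/p) for each prime p dividing n
φ(417) = 417 × (1 - 1/3) × (1 - 1/139) = 276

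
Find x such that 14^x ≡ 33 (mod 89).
29

Baby-step giant-step with step n = ⌈√89⌉ = 10.
Baby steps 14^j mod 89 (j:value) for j=0..9: 0:1, 1:14, 2:18, 3:74, 4:57, 5:86, 6:47, 7:35, 8:45, 9:7.
Giant-step multiplier: 14^(-10) ≡ 14^(88-10) = 14^78 ≡ 10 (mod 89).
Giant steps γ_i = 33·10^i mod 89: γ_0=33, γ_1=63, γ_2=7 (in table at j=9).
x = i·n + j = 2·10 + 9 = 29.
Check: 14^29 ≡ 33 (mod 89).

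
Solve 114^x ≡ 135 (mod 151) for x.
55

Baby-step giant-step with step n = ⌈√151⌉ = 13.
Baby steps 114^j mod 151 (j:value) for j=0..12: 0:1, 1:114, 2:10, 3:83, 4:100, 5:75, 6:94, 7:146, 8:34, 9:101, 10:38, 11:104, 12:78.
Giant-step multiplier: 114^(-13) ≡ 114^(150-13) = 114^137 ≡ 71 (mod 151).
Giant steps γ_i = 135·71^i mod 151: γ_0=135, γ_1=72, γ_2=129, γ_3=99, γ_4=83 (in table at j=3).
x = i·n + j = 4·13 + 3 = 55.
Check: 114^55 ≡ 135 (mod 151).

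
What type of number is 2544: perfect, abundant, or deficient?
abundant

Proper divisors of 2544: sum = 1 + 2 + 3 + 4 + 6 + 8 + 12 + 16 + ... + 424 + 636 + 848 + 1272 (19 divisors) = 4152
Since 4152 > 2544, 2544 is abundant.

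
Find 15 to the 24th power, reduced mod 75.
0

Repeated squaring. Binary of 24 = 11000.
15^1 ≡ 15 (mod 75); 15^2 ≡ 0 (mod 75); 15^4 ≡ 0 (mod 75); 15^8 ≡ 0 (mod 75); 15^16 ≡ 0 (mod 75)
15^24 = 15^8 × 15^16 ≡ 0 (mod 75)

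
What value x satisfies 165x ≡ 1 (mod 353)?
92

gcd(165, 353) = 1, so the inverse exists.
Extended Euclidean algorithm on (353, 165):
353 = 2 × 165 + 23  ⟹  23 = (1)·353 + (-2)·165
165 = 7 × 23 + 4  ⟹  4 = (-7)·353 + (15)·165
23 = 5 × 4 + 3  ⟹  3 = (36)·353 + (-77)·165
4 = 1 × 3 + 1  ⟹  1 = (-43)·353 + (92)·165
So (92)·165 ≡ 1 (mod 353), i.e. 165^(-1) ≡ 92 (mod 353).
Check: 165 × 92 = 15180 ≡ 1 (mod 353)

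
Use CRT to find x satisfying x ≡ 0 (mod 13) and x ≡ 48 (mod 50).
598

Using Chinese Remainder Theorem:
M = 13 × 50 = 650
M1 = 50, M2 = 13
y1 = 50^(-1) mod 13 = 6
y2 = 13^(-1) mod 50 = 27
x = (0×50×6 + 48×13×27) mod 650 = 598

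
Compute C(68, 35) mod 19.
0

Using Lucas' theorem:
Write n=68 and k=35 in base 19:
n in base 19: [3, 11]
k in base 19: [1, 16]
C(68,35) mod 19 = ∏ C(n_i, k_i) mod 19
Digit binomials (mod 19): C(3,1) = 3; C(11,16) = 0 (k_i > n_i)
Product: 3 × 0 = 0 ≡ 0 (mod 19)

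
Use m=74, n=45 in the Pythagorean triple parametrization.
(3451, 6660, 7501)

Euclid's formula: a = m² - n², b = 2mn, c = m² + n²
m = 74, n = 45
a = 74² - 45² = 5476 - 2025 = 3451
b = 2 × 74 × 45 = 6660
c = 74² + 45² = 5476 + 2025 = 7501
Verification: 3451² + 6660² = 11909401 + 44355600 = 56265001 = 7501² ✓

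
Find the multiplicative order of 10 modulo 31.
15

31 is prime, so ord(10) divides φ(31) = 30.
Divisors of 30: 1, 2, 3, 5, 6, 10, 15, 30.
Repeated squaring: 10^1 ≡ 10, 10^2 ≡ 7, 10^4 ≡ 18, 10^8 ≡ 14, 10^16 ≡ 10 (mod 31).
Test 10^d mod 31 for each divisor d in increasing order:
10^1 ≡ 10
10^2 ≡ 7
10^3 = 10^2·10^1 ≡ 8
10^5 = 10^4·10^1 ≡ 25
10^6 = 10^4·10^2 ≡ 2
10^10 = 10^8·10^2 ≡ 5
10^15 = 10^8·10^4·10^2·10^1 ≡ 1  ← first divisor giving 1
The order is 15.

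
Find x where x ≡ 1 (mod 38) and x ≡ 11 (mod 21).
305

Using Chinese Remainder Theorem:
M = 38 × 21 = 798
M1 = 21, M2 = 38
y1 = 21^(-1) mod 38 = 29
y2 = 38^(-1) mod 21 = 5
x = (1×21×29 + 11×38×5) mod 798 = 305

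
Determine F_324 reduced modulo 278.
140

Matrix identity: Q^n = [[F_(n+1), F_n], [F_n, F_(n-1)]] with Q = [[1,1],[1,0]].
n = 324 = 101000100₂. Square-and-multiply, entries mod 278:
Q^1 = [[1,1],[1,0]]
Q^2 = (Q^1)² = [[2,1],[1,1]]
Q^5 = (Q^2)²·Q = [[8,5],[5,3]]
Q^10 = (Q^5)² = [[89,55],[55,34]]
Q^20 = (Q^10)² = [[104,93],[93,11]]
Q^40 = (Q^20)² = [[5,131],[131,152]]
Q^81 = (Q^40)²·Q = [[223,228],[228,273]]
Q^162 = (Q^81)² = [[243,220],[220,23]]
Q^324 = (Q^162)² = [[141,140],[140,1]]
F_324 mod 278 = Q^324[0][1] = 140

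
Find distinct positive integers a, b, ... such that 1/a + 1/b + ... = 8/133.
1/17 + 1/754 + 1/1704794

Greedy algorithm:
8/133: ceiling(133/8) = 17, use 1/17
3/2261: ceiling(2261/3) = 754, use 1/754
1/1704794: ceiling(1704794/1) = 1704794, use 1/1704794
Result: 8/133 = 1/17 + 1/754 + 1/1704794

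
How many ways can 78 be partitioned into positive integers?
12132164

p(n) counts ways to write n as a sum of positive integers (order ignored).
Euler's pentagonal recurrence: p(k) = p(k-1) + p(k-2) - p(k-5) - p(k-7) + p(k-12) + p(k-15) - ... (offsets j(3j∓1)/2, signs ++--, p(0)=1, p(<0)=0).
DP table for k = 0..77: p(0)=1, p(1)=1, p(2)=2, p(3)=3, p(4)=5, p(5)=7, p(6)=11, p(7)=15, p(8)=22, p(9)=30, p(10)=42, p(11)=56, p(12)=77, p(13)=101, p(14)=135, p(15)=176, p(16)=231, p(17)=297, p(18)=385, p(19)=490, p(20)=627, p(21)=792, p(22)=1002, p(23)=1255, p(24)=1575, p(25)=1958, p(26)=2436, p(27)=3010, p(28)=3718, p(29)=4565, p(30)=5604, p(31)=6842, p(32)=8349, p(33)=10143, p(34)=12310, p(35)=14883, p(36)=17977, p(37)=21637, p(38)=26015, p(39)=31185, p(40)=37338, p(41)=44583, p(42)=53174, p(43)=63261, p(44)=75175, p(45)=89134, p(46)=105558, p(47)=124754, p(48)=147273, p(49)=173525, p(50)=204226, p(51)=239943, p(52)=281589, p(53)=329931, p(54)=386155, p(55)=451276, p(56)=526823, p(57)=614154, p(58)=715220, p(59)=831820, p(60)=966467, p(61)=1121505, p(62)=1300156, p(63)=1505499, p(64)=1741630, p(65)=2012558, p(66)=2323520, p(67)=2679689, p(68)=3087735, p(69)=3554345, p(70)=4087968, p(71)=4697205, p(72)=5392783, p(73)=6185689, p(74)=7089500, p(75)=8118264, p(76)=9289091, p(77)=10619863.
Final step: p(78) = p(77) + p(76) - p(73) - p(71) + p(66) + p(63) - p(56) - p(52) + p(43) + p(38) - p(27) - p(21) + p(8) + p(1)
= 10619863 + 9289091 - 6185689 - 4697205 + 2323520 + 1505499 - 526823 - 281589 + 63261 + 26015 - 3010 - 792 + 22 + 1
= 12132164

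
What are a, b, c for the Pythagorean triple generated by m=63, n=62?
(125, 7812, 7813)

Euclid's formula: a = m² - n², b = 2mn, c = m² + n²
m = 63, n = 62
a = 63² - 62² = 3969 - 3844 = 125
b = 2 × 63 × 62 = 7812
c = 63² + 62² = 3969 + 3844 = 7813
Verification: 125² + 7812² = 15625 + 61027344 = 61042969 = 7813² ✓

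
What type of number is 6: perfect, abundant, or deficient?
perfect

Proper divisors of 6: sum = 1 + 2 + 3 = 6
Since 6 = 6, 6 is perfect.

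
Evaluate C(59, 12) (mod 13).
0

Using Lucas' theorem:
Write n=59 and k=12 in base 13:
n in base 13: [4, 7]
k in base 13: [0, 12]
C(59,12) mod 13 = ∏ C(n_i, k_i) mod 13
Digit binomials (mod 13): C(4,0) = 1; C(7,12) = 0 (k_i > n_i)
Product: 1 × 0 = 0 ≡ 0 (mod 13)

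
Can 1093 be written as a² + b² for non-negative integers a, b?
2² + 33² (a=2, b=33)

Factorization: 1093 = 1093
By Fermat: n is sum of two squares iff every prime p ≡ 3 (mod 4) appears to even power.
All primes ≡ 3 (mod 4) appear to even power.
Search a = 0, 1, 2, … for 1093 - a² a perfect square: first hit at a = 2: 1093 - 4 = 1089 = 33².
1093 = 2² + 33² = 4 + 1089 ✓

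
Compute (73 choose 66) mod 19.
2

Using Lucas' theorem:
Write n=73 and k=66 in base 19:
n in base 19: [3, 16]
k in base 19: [3, 9]
C(73,66) mod 19 = ∏ C(n_i, k_i) mod 19
Digit binomials (mod 19): C(3,3) = 1; C(16,9) = 11440 ≡ 2
Product: 1 × 2 = 2 ≡ 2 (mod 19)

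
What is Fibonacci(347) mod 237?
107

Matrix identity: Q^n = [[F_(n+1), F_n], [F_n, F_(n-1)]] with Q = [[1,1],[1,0]].
n = 347 = 101011011₂. Square-and-multiply, entries mod 237:
Q^1 = [[1,1],[1,0]]
Q^2 = (Q^1)² = [[2,1],[1,1]]
Q^5 = (Q^2)²·Q = [[8,5],[5,3]]
Q^10 = (Q^5)² = [[89,55],[55,34]]
Q^21 = (Q^10)²·Q = [[173,44],[44,129]]
Q^43 = (Q^21)²·Q = [[123,107],[107,16]]
Q^86 = (Q^43)² = [[34,179],[179,92]]
Q^173 = (Q^86)²·Q = [[56,17],[17,39]]
Q^347 = (Q^173)²·Q = [[63,107],[107,193]]
F_347 mod 237 = Q^347[0][1] = 107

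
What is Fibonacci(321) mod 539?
463

Matrix identity: Q^n = [[F_(n+1), F_n], [F_n, F_(n-1)]] with Q = [[1,1],[1,0]].
n = 321 = 101000001₂. Square-and-multiply, entries mod 539:
Q^1 = [[1,1],[1,0]]
Q^2 = (Q^1)² = [[2,1],[1,1]]
Q^5 = (Q^2)²·Q = [[8,5],[5,3]]
Q^10 = (Q^5)² = [[89,55],[55,34]]
Q^20 = (Q^10)² = [[166,297],[297,408]]
Q^40 = (Q^20)² = [[419,154],[154,265]]
Q^80 = (Q^40)² = [[386,231],[231,155]]
Q^160 = (Q^80)² = [[232,462],[462,309]]
Q^321 = (Q^160)²·Q = [[309,463],[463,385]]
F_321 mod 539 = Q^321[0][1] = 463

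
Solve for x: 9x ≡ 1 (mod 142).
79

gcd(9, 142) = 1, so the inverse exists.
Extended Euclidean algorithm on (142, 9):
142 = 15 × 9 + 7  ⟹  7 = (1)·142 + (-15)·9
9 = 1 × 7 + 2  ⟹  2 = (-1)·142 + (16)·9
7 = 3 × 2 + 1  ⟹  1 = (4)·142 + (-63)·9
So (-63)·9 ≡ 1 (mod 142), i.e. 9^(-1) ≡ -63 ≡ 79 (mod 142).
Check: 9 × 79 = 711 ≡ 1 (mod 142)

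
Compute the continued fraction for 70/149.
[0; 2, 7, 1, 3, 2]

Euclidean algorithm steps:
70 = 0 × 149 + 70
149 = 2 × 70 + 9
70 = 7 × 9 + 7
9 = 1 × 7 + 2
7 = 3 × 2 + 1
2 = 2 × 1 + 0
Continued fraction: [0; 2, 7, 1, 3, 2]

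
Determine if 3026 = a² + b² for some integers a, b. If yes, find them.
1² + 55² (a=1, b=55)

Factorization: 3026 = 2 × 17 × 89
By Fermat: n is sum of two squares iff every prime p ≡ 3 (mod 4) appears to even power.
All primes ≡ 3 (mod 4) appear to even power.
Search a = 0, 1, 2, … for 3026 - a² a perfect square: first hit at a = 1: 3026 - 1 = 3025 = 55².
3026 = 1² + 55² = 1 + 3025 ✓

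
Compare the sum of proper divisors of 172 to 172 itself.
deficient

Proper divisors of 172: sum = 1 + 2 + 4 + 43 + 86 = 136
Since 136 < 172, 172 is deficient.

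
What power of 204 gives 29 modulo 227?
80

Baby-step giant-step with step n = ⌈√227⌉ = 16.
Baby steps 204^j mod 227 (j:value) for j=0..15: 0:1, 1:204, 2:75, 3:91, 4:177, 5:15, 6:109, 7:217, 8:3, 9:158, 10:225, 11:46, 12:77, 13:45, 14:100, 15:197.
Giant-step multiplier: 204^(-16) ≡ 204^(226-16) = 204^210 ≡ 101 (mod 227).
Giant steps γ_i = 29·101^i mod 227: γ_0=29, γ_1=205, γ_2=48, γ_3=81, γ_4=9, γ_5=1 (in table at j=0).
x = i·n + j = 5·16 + 0 = 80.
Check: 204^80 ≡ 29 (mod 227).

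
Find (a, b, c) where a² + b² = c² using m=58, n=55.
(339, 6380, 6389)

Euclid's formula: a = m² - n², b = 2mn, c = m² + n²
m = 58, n = 55
a = 58² - 55² = 3364 - 3025 = 339
b = 2 × 58 × 55 = 6380
c = 58² + 55² = 3364 + 3025 = 6389
Verification: 339² + 6380² = 114921 + 40704400 = 40819321 = 6389² ✓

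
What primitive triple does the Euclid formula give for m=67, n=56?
(1353, 7504, 7625)

Euclid's formula: a = m² - n², b = 2mn, c = m² + n²
m = 67, n = 56
a = 67² - 56² = 4489 - 3136 = 1353
b = 2 × 67 × 56 = 7504
c = 67² + 56² = 4489 + 3136 = 7625
Verification: 1353² + 7504² = 1830609 + 56310016 = 58140625 = 7625² ✓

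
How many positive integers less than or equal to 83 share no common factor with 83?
82

83 = 83
φ(n) = n × ∏(1 - 1/p) for each prime p dividing n
φ(83) = 83 × (1 - 1/83) = 82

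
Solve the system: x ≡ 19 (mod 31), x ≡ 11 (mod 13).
50

Using Chinese Remainder Theorem:
M = 31 × 13 = 403
M1 = 13, M2 = 31
y1 = 13^(-1) mod 31 = 12
y2 = 31^(-1) mod 13 = 8
x = (19×13×12 + 11×31×8) mod 403 = 50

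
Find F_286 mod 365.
18

Matrix identity: Q^n = [[F_(n+1), F_n], [F_n, F_(n-1)]] with Q = [[1,1],[1,0]].
n = 286 = 100011110₂. Square-and-multiply, entries mod 365:
Q^1 = [[1,1],[1,0]]
Q^2 = (Q^1)² = [[2,1],[1,1]]
Q^4 = (Q^2)² = [[5,3],[3,2]]
Q^8 = (Q^4)² = [[34,21],[21,13]]
Q^17 = (Q^8)²·Q = [[29,137],[137,257]]
Q^35 = (Q^17)²·Q = [[27,265],[265,127]]
Q^71 = (Q^35)²·Q = [[74,144],[144,295]]
Q^143 = (Q^71)²·Q = [[143,297],[297,211]]
Q^286 = (Q^143)² = [[253,18],[18,235]]
F_286 mod 365 = Q^286[0][1] = 18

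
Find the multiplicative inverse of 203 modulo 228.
155

gcd(203, 228) = 1, so the inverse exists.
Extended Euclidean algorithm on (228, 203):
228 = 1 × 203 + 25  ⟹  25 = (1)·228 + (-1)·203
203 = 8 × 25 + 3  ⟹  3 = (-8)·228 + (9)·203
25 = 8 × 3 + 1  ⟹  1 = (65)·228 + (-73)·203
So (-73)·203 ≡ 1 (mod 228), i.e. 203^(-1) ≡ -73 ≡ 155 (mod 228).
Check: 203 × 155 = 31465 ≡ 1 (mod 228)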